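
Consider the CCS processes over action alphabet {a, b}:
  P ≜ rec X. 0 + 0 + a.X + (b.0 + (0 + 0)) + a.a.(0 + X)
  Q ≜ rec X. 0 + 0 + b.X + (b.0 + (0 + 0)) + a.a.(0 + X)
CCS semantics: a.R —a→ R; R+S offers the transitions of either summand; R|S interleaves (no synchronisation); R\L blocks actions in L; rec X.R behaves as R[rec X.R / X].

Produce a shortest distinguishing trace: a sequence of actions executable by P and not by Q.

LTS(P): 4 reachable states
  p0 = rec X. 0 + 0 + a.X + (b.0 + (0 + 0)) + a.a.(0 + X) → —a→ p0, —a→ p1, —b→ p2
  p1 = a.(0 + (rec X. 0 + 0 + a.X + (b.0 + (0 + 0)) + a.a.(0 + X))) → —a→ p3
  p2 = 0 → deadlocked
  p3 = 0 + (rec X. 0 + 0 + a.X + (b.0 + (0 + 0)) + a.a.(0 + X)) → —a→ p0, —a→ p1, —b→ p2
LTS(Q): 4 reachable states
  q0 = rec X. 0 + 0 + b.X + (b.0 + (0 + 0)) + a.a.(0 + X) → —a→ q1, —b→ q0, —b→ q2
  q1 = a.(0 + (rec X. 0 + 0 + b.X + (b.0 + (0 + 0)) + a.a.(0 + X))) → —a→ q3
  q2 = 0 → deadlocked
  q3 = 0 + (rec X. 0 + 0 + b.X + (b.0 + (0 + 0)) + a.a.(0 + X)) → —a→ q1, —b→ q0, —b→ q2
Run σ = ⟨ab⟩ on P: start {p0}
  step 1 (a): {p0, p1}
  step 2 (b): {p2}
  — P admits the full trace.
Run σ = ⟨ab⟩ on Q: start {q0}
  step 1 (a): {q1}
  step 2 (b): ∅  — Q cannot continue

ab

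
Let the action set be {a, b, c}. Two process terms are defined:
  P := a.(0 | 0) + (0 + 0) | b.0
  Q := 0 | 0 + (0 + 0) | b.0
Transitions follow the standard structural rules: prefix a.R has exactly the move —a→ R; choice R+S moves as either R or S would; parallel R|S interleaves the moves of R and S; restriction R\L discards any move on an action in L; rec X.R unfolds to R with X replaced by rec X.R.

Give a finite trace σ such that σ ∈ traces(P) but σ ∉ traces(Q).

P's transition system — 3 states:
  p0 = a.(0 | 0) + (0 + 0) | b.0 | —a→ p1, —b→ p2
  p1 = 0 | 0 | ∅
  p2 = (0 + 0) | 0 | ∅
Q's transition system — 2 states:
  q0 = 0 | 0 + (0 + 0) | b.0 | —b→ q1
  q1 = (0 + 0) | 0 | ∅
Executing a from P (initial set {p0}):
  step 1 (a): {p1}
  P completes σ.
Executing a from Q (initial set {q0}):
  step 1 (a): ∅ (Q stuck)

a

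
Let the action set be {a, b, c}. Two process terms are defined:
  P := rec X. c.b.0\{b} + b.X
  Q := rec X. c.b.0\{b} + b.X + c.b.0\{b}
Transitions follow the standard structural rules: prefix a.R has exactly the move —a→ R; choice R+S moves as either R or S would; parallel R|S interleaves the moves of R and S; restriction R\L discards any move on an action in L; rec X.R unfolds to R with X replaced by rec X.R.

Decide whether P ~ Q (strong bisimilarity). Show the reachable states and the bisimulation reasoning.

P ~ Q

LTS(P): 3 reachable states
  u0 = rec X. c.b.0\{b} + b.X ⊢ =b=> u0, =c=> u1
  u1 = b.0\{b} ⊢ =b=> u2
  u2 = 0\{b} ⊢ (no moves)
LTS(Q): 3 reachable states
  v0 = rec X. c.b.0\{b} + b.X + c.b.0\{b} ⊢ =b=> v0, =c=> v1
  v1 = b.0\{b} ⊢ =b=> v2
  v2 = 0\{b} ⊢ (no moves)
Bisimilarity quotient blocks:
  B0 = {u0, v0}
  B1 = {u1, v1}
  B2 = {u2, v2}
u0 ∈ B0, v0 ∈ B0 → same block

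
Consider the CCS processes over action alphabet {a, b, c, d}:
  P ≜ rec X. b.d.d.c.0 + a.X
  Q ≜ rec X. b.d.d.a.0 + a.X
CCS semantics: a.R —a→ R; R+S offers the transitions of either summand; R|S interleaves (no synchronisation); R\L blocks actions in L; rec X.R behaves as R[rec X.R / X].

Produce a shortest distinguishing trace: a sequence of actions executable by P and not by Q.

P's transition system — 5 states:
  m0 = rec X. b.d.d.c.0 + a.X | ··a··> m0, ··b··> m1
  m1 = d.d.c.0 | ··d··> m2
  m2 = d.c.0 | ··d··> m3
  m3 = c.0 | ··c··> m4
  m4 = 0 | deadlocked
Q's transition system — 5 states:
  n0 = rec X. b.d.d.a.0 + a.X | ··a··> n0, ··b··> n1
  n1 = d.d.a.0 | ··d··> n2
  n2 = d.a.0 | ··d··> n3
  n3 = a.0 | ··a··> n4
  n4 = 0 | deadlocked
Run σ = ⟨bddc⟩ on P: start {m0}
  step 1 (b): {m1}
  step 2 (d): {m2}
  step 3 (d): {m3}
  step 4 (c): {m4}
  ✓ P
Run σ = ⟨bddc⟩ on Q: start {n0}
  step 1 (b): {n1}
  step 2 (d): {n2}
  step 3 (d): {n3}
  step 4 (c): no successor for Q

bddc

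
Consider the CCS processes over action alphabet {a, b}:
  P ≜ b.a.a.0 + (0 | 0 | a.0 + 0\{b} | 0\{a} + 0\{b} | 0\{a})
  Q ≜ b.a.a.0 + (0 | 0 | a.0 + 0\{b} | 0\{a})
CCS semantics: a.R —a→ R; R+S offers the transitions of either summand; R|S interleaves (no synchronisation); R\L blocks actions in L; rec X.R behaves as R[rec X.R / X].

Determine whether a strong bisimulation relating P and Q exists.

LTS(P): 5 reachable states
  u0 = b.a.a.0 + (0 | 0 | a.0 + 0\{b} | 0\{a} + 0\{b} | 0\{a}) → --a--▸ u1, --b--▸ u2
  u1 = 0 | 0 | 0 → (no moves)
  u2 = a.a.0 → --a--▸ u3
  u3 = a.0 → --a--▸ u4
  u4 = 0 → (no moves)
LTS(Q): 5 reachable states
  v0 = b.a.a.0 + (0 | 0 | a.0 + 0\{b} | 0\{a}) → --a--▸ v1, --b--▸ v2
  v1 = 0 | 0 | 0 → (no moves)
  v2 = a.a.0 → --a--▸ v3
  v3 = a.0 → --a--▸ v4
  v4 = 0 → (no moves)
Coarsest stable partition (strong bisimilarity classes):
  B0 = {u0, v0}
  B1 = {u1, u4, v1, v4}
  B2 = {u2, v2}
  B3 = {u3, v3}
u0 ∈ B0, v0 ∈ B0 → same block

bisimilar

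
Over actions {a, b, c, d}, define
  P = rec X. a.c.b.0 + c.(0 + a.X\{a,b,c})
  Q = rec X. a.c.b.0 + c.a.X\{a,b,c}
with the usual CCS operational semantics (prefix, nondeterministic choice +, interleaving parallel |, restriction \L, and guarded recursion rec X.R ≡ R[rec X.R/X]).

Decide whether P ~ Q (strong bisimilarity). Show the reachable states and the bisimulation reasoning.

YES

LTS(P): 6 reachable states
  s0 = rec X. a.c.b.0 + c.(0 + a.X\{a,b,c}) ⊢ —a→ s1, —c→ s2
  s1 = c.b.0 ⊢ —c→ s3
  s2 = 0 + a.(rec X. a.c.b.0 + c.(0 + a.X\{a,b,c}))\{a,b,c} ⊢ —a→ s4
  s3 = b.0 ⊢ —b→ s5
  s4 = (rec X. a.c.b.0 + c.(0 + a.X\{a,b,c}))\{a,b,c} ⊢ deadlocked
  s5 = 0 ⊢ deadlocked
LTS(Q): 6 reachable states
  t0 = rec X. a.c.b.0 + c.a.X\{a,b,c} ⊢ —a→ t1, —c→ t2
  t1 = c.b.0 ⊢ —c→ t3
  t2 = a.(rec X. a.c.b.0 + c.a.X\{a,b,c})\{a,b,c} ⊢ —a→ t4
  t3 = b.0 ⊢ —b→ t5
  t4 = (rec X. a.c.b.0 + c.a.X\{a,b,c})\{a,b,c} ⊢ deadlocked
  t5 = 0 ⊢ deadlocked
Bisimilarity quotient blocks:
  B0 = {s0, t0}
  B1 = {s1, t1}
  B2 = {s3, t3}
  B3 = {s4, s5, t4, t5}
  B4 = {s2, t2}
s0 ∈ B0, t0 ∈ B0 → same block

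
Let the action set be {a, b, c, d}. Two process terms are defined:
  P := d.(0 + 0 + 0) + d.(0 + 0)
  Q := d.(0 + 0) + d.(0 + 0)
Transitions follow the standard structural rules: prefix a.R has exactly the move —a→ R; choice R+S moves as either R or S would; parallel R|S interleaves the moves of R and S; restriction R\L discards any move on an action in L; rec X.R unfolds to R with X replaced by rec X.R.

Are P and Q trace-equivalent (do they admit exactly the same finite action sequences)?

P's transition system — 3 states:
  u0 = d.(0 + 0 + 0) + d.(0 + 0) → -d-> u1, -d-> u2
  u1 = 0 + 0 → ∅
  u2 = 0 + 0 + 0 → ∅
Q's transition system — 2 states:
  v0 = d.(0 + 0) + d.(0 + 0) → -d-> v1
  v1 = 0 + 0 → ∅
Coarsest stable partition (strong bisimilarity classes):
  B0 = {u0, v0}
  B1 = {u1, u2, v1}
u0 ∈ B0, v0 ∈ B0 → same block
Bisimilar ⇒ trace-equivalent.

trace-equivalent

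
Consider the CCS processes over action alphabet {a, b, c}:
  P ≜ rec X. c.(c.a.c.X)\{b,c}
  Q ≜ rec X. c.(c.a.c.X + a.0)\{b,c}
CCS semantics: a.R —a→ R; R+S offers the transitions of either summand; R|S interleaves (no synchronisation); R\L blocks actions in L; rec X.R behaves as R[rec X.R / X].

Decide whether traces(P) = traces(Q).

Reachable graph of P (2 states):
  s0 = rec X. c.(c.a.c.X)\{b,c} ⊢ ··c··> s1
  s1 = (c.a.c.(rec X. c.(c.a.c.X)\{b,c}))\{b,c} ⊢ stopped
Reachable graph of Q (3 states):
  t0 = rec X. c.(c.a.c.X + a.0)\{b,c} ⊢ ··c··> t1
  t1 = (c.a.c.(rec X. c.(c.a.c.X + a.0)\{b,c}) + a.0)\{b,c} ⊢ ··a··> t2
  t2 = 0\{b,c} ⊢ stopped
Run σ = ⟨ca⟩ on Q: start {t0}
  after c @ step 1: {t1}
  after a @ step 2: {t2}
  ✓ Q
Run σ = ⟨ca⟩ on P: start {s0}
  after c @ step 1: {s1}
  after a @ step 2: ∅  — P cannot continue

traces(P) ≠ traces(Q) — witness ⟨ca⟩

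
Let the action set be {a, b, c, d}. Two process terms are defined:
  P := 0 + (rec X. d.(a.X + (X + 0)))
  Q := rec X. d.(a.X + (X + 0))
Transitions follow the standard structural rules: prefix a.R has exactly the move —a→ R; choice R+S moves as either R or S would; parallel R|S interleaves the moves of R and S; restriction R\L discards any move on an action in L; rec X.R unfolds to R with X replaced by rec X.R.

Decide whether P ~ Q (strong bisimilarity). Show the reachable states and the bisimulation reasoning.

P's transition system — 3 states:
  s0 = 0 + (rec X. d.(a.X + (X + 0))) → =d=> s1
  s1 = a.(rec X. d.(a.X + (X + 0))) + ((rec X. d.(a.X + (X + 0))) + 0) → =a=> s2, =d=> s1
  s2 = rec X. d.(a.X + (X + 0)) → =d=> s1
Q's transition system — 2 states:
  t0 = rec X. d.(a.X + (X + 0)) → =d=> t1
  t1 = a.(rec X. d.(a.X + (X + 0))) + ((rec X. d.(a.X + (X + 0))) + 0) → =a=> t0, =d=> t1
Bisimilarity quotient blocks:
  B0 = {s0, s2, t0}
  B1 = {s1, t1}
s0 ∈ B0, t0 ∈ B0 → same block

P ~ Q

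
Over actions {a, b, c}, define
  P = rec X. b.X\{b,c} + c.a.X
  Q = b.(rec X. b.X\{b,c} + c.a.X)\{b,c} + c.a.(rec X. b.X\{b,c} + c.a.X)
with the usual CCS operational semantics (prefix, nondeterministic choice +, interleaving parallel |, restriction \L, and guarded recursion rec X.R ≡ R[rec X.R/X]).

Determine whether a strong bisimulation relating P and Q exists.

P ~ Q

Reachable graph of P (3 states):
  m0 = rec X. b.X\{b,c} + c.a.X :: —b→ m1, —c→ m2
  m1 = (rec X. b.X\{b,c} + c.a.X)\{b,c} :: (no moves)
  m2 = a.(rec X. b.X\{b,c} + c.a.X) :: —a→ m0
Reachable graph of Q (4 states):
  n0 = b.(rec X. b.X\{b,c} + c.a.X)\{b,c} + c.a.(rec X. b.X\{b,c} + c.a.X) :: —b→ n1, —c→ n2
  n1 = (rec X. b.X\{b,c} + c.a.X)\{b,c} :: (no moves)
  n2 = a.(rec X. b.X\{b,c} + c.a.X) :: —a→ n3
  n3 = rec X. b.X\{b,c} + c.a.X :: —b→ n1, —c→ n2
Partition-refinement fixed point:
  B0 = {m0, n0, n3}
  B1 = {m1, n1}
  B2 = {m2, n2}
m0 ∈ B0, n0 ∈ B0 → same block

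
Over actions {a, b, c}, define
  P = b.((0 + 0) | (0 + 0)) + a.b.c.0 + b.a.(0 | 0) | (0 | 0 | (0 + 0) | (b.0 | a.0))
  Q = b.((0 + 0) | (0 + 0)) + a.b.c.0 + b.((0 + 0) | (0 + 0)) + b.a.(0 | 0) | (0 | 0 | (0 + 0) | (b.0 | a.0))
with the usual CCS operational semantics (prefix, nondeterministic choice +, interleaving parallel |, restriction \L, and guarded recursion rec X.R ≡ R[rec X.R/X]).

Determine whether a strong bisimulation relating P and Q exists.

Reachable graph of P (16 states):
  s0 = b.((0 + 0) | (0 + 0)) + a.b.c.0 + b.a.(0 | 0) | (0 | 0 | (0 + 0) | (b.0 | a.0)) → --a--▸ s1, --a--▸ s2, --b--▸ s3, --b--▸ s4, --b--▸ s5
  s1 = b.a.(0 | 0) | (0 | 0 | (0 + 0) | (b.0 | 0)) → --b--▸ s6, --b--▸ s7
  s2 = b.c.0 → --b--▸ s8
  s3 = (0 + 0) | (0 + 0) → ·
  s4 = a.(0 | 0) | (0 | 0 | (0 + 0) | (b.0 | a.0)) → --a--▸ s6, --a--▸ s9, --b--▸ s10
  s5 = b.a.(0 | 0) | (0 | 0 | (0 + 0) | (0 | a.0)) → --a--▸ s7, --b--▸ s10
  s6 = a.(0 | 0) | (0 | 0 | (0 + 0) | (b.0 | 0)) → --a--▸ s11, --b--▸ s12
  s7 = b.a.(0 | 0) | (0 | 0 | (0 + 0) | (0 | 0)) → --b--▸ s12
  s8 = c.0 → --c--▸ s13
  s9 = 0 | 0 | (0 | 0 | (0 + 0) | (b.0 | a.0)) → --a--▸ s11, --b--▸ s14
  s10 = a.(0 | 0) | (0 | 0 | (0 + 0) | (0 | a.0)) → --a--▸ s12, --a--▸ s14
  s11 = 0 | 0 | (0 | 0 | (0 + 0) | (b.0 | 0)) → --b--▸ s15
  s12 = a.(0 | 0) | (0 | 0 | (0 + 0) | (0 | 0)) → --a--▸ s15
  s13 = 0 → ·
  s14 = 0 | 0 | (0 | 0 | (0 + 0) | (0 | a.0)) → --a--▸ s15
  s15 = 0 | 0 | (0 | 0 | (0 + 0) | (0 | 0)) → ·
Reachable graph of Q (16 states):
  t0 = b.((0 + 0) | (0 + 0)) + a.b.c.0 + b.((0 + 0) | (0 + 0)) + b.a.(0 | 0) | (0 | 0 | (0 + 0) | (b.0 | a.0)) → --a--▸ t1, --a--▸ t2, --b--▸ t3, --b--▸ t4, --b--▸ t5
  t1 = b.a.(0 | 0) | (0 | 0 | (0 + 0) | (b.0 | 0)) → --b--▸ t6, --b--▸ t7
  t2 = b.c.0 → --b--▸ t8
  t3 = (0 + 0) | (0 + 0) → ·
  t4 = a.(0 | 0) | (0 | 0 | (0 + 0) | (b.0 | a.0)) → --a--▸ t6, --a--▸ t9, --b--▸ t10
  t5 = b.a.(0 | 0) | (0 | 0 | (0 + 0) | (0 | a.0)) → --a--▸ t7, --b--▸ t10
  t6 = a.(0 | 0) | (0 | 0 | (0 + 0) | (b.0 | 0)) → --a--▸ t11, --b--▸ t12
  t7 = b.a.(0 | 0) | (0 | 0 | (0 + 0) | (0 | 0)) → --b--▸ t12
  t8 = c.0 → --c--▸ t13
  t9 = 0 | 0 | (0 | 0 | (0 + 0) | (b.0 | a.0)) → --a--▸ t11, --b--▸ t14
  t10 = a.(0 | 0) | (0 | 0 | (0 + 0) | (0 | a.0)) → --a--▸ t12, --a--▸ t14
  t11 = 0 | 0 | (0 | 0 | (0 + 0) | (b.0 | 0)) → --b--▸ t15
  t12 = a.(0 | 0) | (0 | 0 | (0 + 0) | (0 | 0)) → --a--▸ t15
  t13 = 0 → ·
  t14 = 0 | 0 | (0 | 0 | (0 + 0) | (0 | a.0)) → --a--▸ t15
  t15 = 0 | 0 | (0 | 0 | (0 + 0) | (0 | 0)) → ·
Partition-refinement fixed point:
  B0 = {s0, t0}
  B1 = {s2, t2}
  B2 = {s8, t8}
  B3 = {s13, s15, s3, t13, t15, t3}
  B4 = {s1, t1}
  B5 = {s7, t7}
  B6 = {s12, s14, t12, t14}
  B7 = {s6, s9, t6, t9}
  B8 = {s11, t11}
  B9 = {s4, t4}
  B10 = {s10, t10}
  B11 = {s5, t5}
s0 ∈ B0, t0 ∈ B0 → same block

bisimilar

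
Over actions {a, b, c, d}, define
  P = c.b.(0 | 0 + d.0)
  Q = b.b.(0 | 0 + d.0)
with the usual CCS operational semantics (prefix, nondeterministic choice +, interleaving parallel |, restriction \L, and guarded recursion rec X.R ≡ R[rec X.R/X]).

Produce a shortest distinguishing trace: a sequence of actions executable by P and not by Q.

c

Reachable graph of P (4 states):
  s0 = c.b.(0 | 0 + d.0) :: -c-> s1
  s1 = b.(0 | 0 + d.0) :: -b-> s2
  s2 = 0 | 0 + d.0 :: -d-> s3
  s3 = 0 :: deadlocked
Reachable graph of Q (4 states):
  t0 = b.b.(0 | 0 + d.0) :: -b-> t1
  t1 = b.(0 | 0 + d.0) :: -b-> t2
  t2 = 0 | 0 + d.0 :: -d-> t3
  t3 = 0 :: deadlocked
Executing c from P (initial set {s0}):
  after c @ step 1: {s1}
  — P admits the full trace.
Executing c from Q (initial set {t0}):
  after c @ step 1: ∅  — Q cannot continue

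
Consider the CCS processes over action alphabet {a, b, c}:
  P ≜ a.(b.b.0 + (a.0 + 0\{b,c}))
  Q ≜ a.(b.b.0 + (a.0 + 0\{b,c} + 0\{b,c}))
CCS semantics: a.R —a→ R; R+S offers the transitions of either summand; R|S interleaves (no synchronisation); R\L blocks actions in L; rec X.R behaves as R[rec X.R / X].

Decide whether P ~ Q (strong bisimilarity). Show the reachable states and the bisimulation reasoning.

Reachable graph of P (4 states):
  u0 = a.(b.b.0 + (a.0 + 0\{b,c})) → --a--▸ u1
  u1 = b.b.0 + (a.0 + 0\{b,c}) → --a--▸ u2, --b--▸ u3
  u2 = 0 → deadlocked
  u3 = b.0 → --b--▸ u2
Reachable graph of Q (4 states):
  v0 = a.(b.b.0 + (a.0 + 0\{b,c} + 0\{b,c})) → --a--▸ v1
  v1 = b.b.0 + (a.0 + 0\{b,c} + 0\{b,c}) → --a--▸ v2, --b--▸ v3
  v2 = 0 → deadlocked
  v3 = b.0 → --b--▸ v2
Bisimilarity quotient blocks:
  B0 = {u0, v0}
  B1 = {u1, v1}
  B2 = {u2, v2}
  B3 = {u3, v3}
u0 ∈ B0, v0 ∈ B0 → same block

P ~ Q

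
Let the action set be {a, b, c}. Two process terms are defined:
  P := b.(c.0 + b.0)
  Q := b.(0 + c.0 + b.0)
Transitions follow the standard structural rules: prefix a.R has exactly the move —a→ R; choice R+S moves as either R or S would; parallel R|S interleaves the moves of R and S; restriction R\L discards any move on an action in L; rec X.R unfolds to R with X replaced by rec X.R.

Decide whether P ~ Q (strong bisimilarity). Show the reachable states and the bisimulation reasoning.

Reachable graph of P (3 states):
  m0 = b.(c.0 + b.0) ⊢ --b--▸ m1
  m1 = c.0 + b.0 ⊢ --b--▸ m2, --c--▸ m2
  m2 = 0 ⊢ ∅
Reachable graph of Q (3 states):
  n0 = b.(0 + c.0 + b.0) ⊢ --b--▸ n1
  n1 = 0 + c.0 + b.0 ⊢ --b--▸ n2, --c--▸ n2
  n2 = 0 ⊢ ∅
Coarsest stable partition (strong bisimilarity classes):
  B0 = {m0, n0}
  B1 = {m1, n1}
  B2 = {m2, n2}
m0 ∈ B0, n0 ∈ B0 → same block

P ~ Q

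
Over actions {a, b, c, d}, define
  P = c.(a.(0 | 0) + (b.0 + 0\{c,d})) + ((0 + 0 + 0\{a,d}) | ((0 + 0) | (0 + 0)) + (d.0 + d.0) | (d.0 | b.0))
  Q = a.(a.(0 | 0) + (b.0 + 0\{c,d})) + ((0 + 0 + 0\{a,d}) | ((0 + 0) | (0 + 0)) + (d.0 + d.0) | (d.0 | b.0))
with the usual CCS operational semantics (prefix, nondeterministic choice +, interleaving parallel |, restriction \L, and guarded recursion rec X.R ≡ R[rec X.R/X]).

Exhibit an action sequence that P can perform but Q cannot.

LTS(P): 11 reachable states
  p0 = c.(a.(0 | 0) + (b.0 + 0\{c,d})) + ((0 + 0 + 0\{a,d}) | ((0 + 0) | (0 + 0)) + (d.0 + d.0) | (d.0 | b.0)) :: ··b··> p1, ··c··> p2, ··d··> p3, ··d··> p4
  p1 = (d.0 + d.0) | (d.0 | 0) :: ··d··> p5, ··d··> p6
  p2 = a.(0 | 0) + (b.0 + 0\{c,d}) :: ··a··> p7, ··b··> p8
  p3 = (d.0 + d.0) | (0 | b.0) :: ··b··> p5, ··d··> p9
  p4 = 0 | (d.0 | b.0) :: ··b··> p6, ··d··> p9
  p5 = (d.0 + d.0) | (0 | 0) :: ··d··> p10
  p6 = 0 | (d.0 | 0) :: ··d··> p10
  p7 = 0 | 0 :: stopped
  p8 = 0 :: stopped
  p9 = 0 | (0 | b.0) :: ··b··> p10
  p10 = 0 | (0 | 0) :: stopped
LTS(Q): 11 reachable states
  q0 = a.(a.(0 | 0) + (b.0 + 0\{c,d})) + ((0 + 0 + 0\{a,d}) | ((0 + 0) | (0 + 0)) + (d.0 + d.0) | (d.0 | b.0)) :: ··a··> q1, ··b··> q2, ··d··> q3, ··d··> q4
  q1 = a.(0 | 0) + (b.0 + 0\{c,d}) :: ··a··> q5, ··b··> q6
  q2 = (d.0 + d.0) | (d.0 | 0) :: ··d··> q7, ··d··> q8
  q3 = (d.0 + d.0) | (0 | b.0) :: ··b··> q7, ··d··> q9
  q4 = 0 | (d.0 | b.0) :: ··b··> q8, ··d··> q9
  q5 = 0 | 0 :: stopped
  q6 = 0 :: stopped
  q7 = (d.0 + d.0) | (0 | 0) :: ··d··> q10
  q8 = 0 | (d.0 | 0) :: ··d··> q10
  q9 = 0 | (0 | b.0) :: ··b··> q10
  q10 = 0 | (0 | 0) :: stopped
Trace ⟨c⟩ through P, begin at {p0}:
  [1] c ⇒ {p2}
  P completes σ.
Trace ⟨c⟩ through Q, begin at {q0}:
  [1] c ⇒ no successor for Q

c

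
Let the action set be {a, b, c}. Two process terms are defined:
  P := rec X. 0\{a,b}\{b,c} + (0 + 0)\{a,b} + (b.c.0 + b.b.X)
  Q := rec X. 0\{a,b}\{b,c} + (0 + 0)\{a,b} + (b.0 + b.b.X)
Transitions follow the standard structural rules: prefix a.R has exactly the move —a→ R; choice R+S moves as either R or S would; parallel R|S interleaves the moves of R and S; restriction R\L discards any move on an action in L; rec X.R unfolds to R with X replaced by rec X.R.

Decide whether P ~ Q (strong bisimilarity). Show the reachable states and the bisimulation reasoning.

NO

LTS(P): 4 reachable states
  u0 = rec X. 0\{a,b}\{b,c} + (0 + 0)\{a,b} + (b.c.0 + b.b.X) → --b--▸ u1, --b--▸ u2
  u1 = b.(rec X. 0\{a,b}\{b,c} + (0 + 0)\{a,b} + (b.c.0 + b.b.X)) → --b--▸ u0
  u2 = c.0 → --c--▸ u3
  u3 = 0 → deadlocked
LTS(Q): 3 reachable states
  v0 = rec X. 0\{a,b}\{b,c} + (0 + 0)\{a,b} + (b.0 + b.b.X) → --b--▸ v1, --b--▸ v2
  v1 = 0 → deadlocked
  v2 = b.(rec X. 0\{a,b}\{b,c} + (0 + 0)\{a,b} + (b.0 + b.b.X)) → --b--▸ v0
Partition-refinement fixed point:
  B0 = {u0}
  B1 = {u2}
  B2 = {u3, v1}
  B3 = {u1}
  B4 = {v0}
  B5 = {v2}
u0 ∈ B0, v0 ∈ B4 → different blocks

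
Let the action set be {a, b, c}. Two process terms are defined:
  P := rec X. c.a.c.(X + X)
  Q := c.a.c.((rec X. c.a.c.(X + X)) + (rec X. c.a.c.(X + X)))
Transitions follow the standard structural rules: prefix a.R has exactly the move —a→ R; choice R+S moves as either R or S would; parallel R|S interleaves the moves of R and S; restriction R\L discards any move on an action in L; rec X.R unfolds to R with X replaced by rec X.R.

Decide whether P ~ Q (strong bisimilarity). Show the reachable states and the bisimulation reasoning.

YES

LTS(P): 4 reachable states
  p0 = rec X. c.a.c.(X + X) ⊢ --c--▸ p1
  p1 = a.c.((rec X. c.a.c.(X + X)) + (rec X. c.a.c.(X + X))) ⊢ --a--▸ p2
  p2 = c.((rec X. c.a.c.(X + X)) + (rec X. c.a.c.(X + X))) ⊢ --c--▸ p3
  p3 = (rec X. c.a.c.(X + X)) + (rec X. c.a.c.(X + X)) ⊢ --c--▸ p1
LTS(Q): 4 reachable states
  q0 = c.a.c.((rec X. c.a.c.(X + X)) + (rec X. c.a.c.(X + X))) ⊢ --c--▸ q1
  q1 = a.c.((rec X. c.a.c.(X + X)) + (rec X. c.a.c.(X + X))) ⊢ --a--▸ q2
  q2 = c.((rec X. c.a.c.(X + X)) + (rec X. c.a.c.(X + X))) ⊢ --c--▸ q3
  q3 = (rec X. c.a.c.(X + X)) + (rec X. c.a.c.(X + X)) ⊢ --c--▸ q1
Bisimilarity quotient blocks:
  B0 = {p0, p3, q0, q3}
  B1 = {p1, q1}
  B2 = {p2, q2}
p0 ∈ B0, q0 ∈ B0 → same block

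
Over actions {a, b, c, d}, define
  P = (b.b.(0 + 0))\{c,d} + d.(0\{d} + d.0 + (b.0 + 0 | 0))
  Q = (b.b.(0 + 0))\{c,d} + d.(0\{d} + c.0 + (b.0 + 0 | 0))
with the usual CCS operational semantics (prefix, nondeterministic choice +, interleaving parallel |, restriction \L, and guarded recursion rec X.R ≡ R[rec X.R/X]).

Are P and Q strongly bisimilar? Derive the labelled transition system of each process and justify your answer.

P ≁ Q

Reachable graph of P (5 states):
  p0 = (b.b.(0 + 0))\{c,d} + d.(0\{d} + d.0 + (b.0 + 0 | 0)) has moves --b--▸ p1, --d--▸ p2
  p1 = (b.(0 + 0))\{c,d} has moves --b--▸ p3
  p2 = 0\{d} + d.0 + (b.0 + 0 | 0) has moves --b--▸ p4, --d--▸ p4
  p3 = (0 + 0)\{c,d} has moves ∅
  p4 = 0 has moves ∅
Reachable graph of Q (5 states):
  q0 = (b.b.(0 + 0))\{c,d} + d.(0\{d} + c.0 + (b.0 + 0 | 0)) has moves --b--▸ q1, --d--▸ q2
  q1 = (b.(0 + 0))\{c,d} has moves --b--▸ q3
  q2 = 0\{d} + c.0 + (b.0 + 0 | 0) has moves --b--▸ q4, --c--▸ q4
  q3 = (0 + 0)\{c,d} has moves ∅
  q4 = 0 has moves ∅
Partition-refinement fixed point:
  B0 = {p0}
  B1 = {p2}
  B2 = {p3, p4, q3, q4}
  B3 = {p1, q1}
  B4 = {q0}
  B5 = {q2}
p0 ∈ B0, q0 ∈ B4 → different blocks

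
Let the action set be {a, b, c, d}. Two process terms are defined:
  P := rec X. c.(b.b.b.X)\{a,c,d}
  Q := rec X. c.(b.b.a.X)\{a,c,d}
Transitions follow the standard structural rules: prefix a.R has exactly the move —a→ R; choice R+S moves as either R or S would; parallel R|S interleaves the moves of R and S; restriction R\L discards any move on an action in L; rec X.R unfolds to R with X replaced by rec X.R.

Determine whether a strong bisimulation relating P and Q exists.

P's transition system — 5 states:
  p0 = rec X. c.(b.b.b.X)\{a,c,d} | =c=> p1
  p1 = (b.b.b.(rec X. c.(b.b.b.X)\{a,c,d}))\{a,c,d} | =b=> p2
  p2 = (b.b.(rec X. c.(b.b.b.X)\{a,c,d}))\{a,c,d} | =b=> p3
  p3 = (b.(rec X. c.(b.b.b.X)\{a,c,d}))\{a,c,d} | =b=> p4
  p4 = (rec X. c.(b.b.b.X)\{a,c,d})\{a,c,d} | deadlocked
Q's transition system — 4 states:
  q0 = rec X. c.(b.b.a.X)\{a,c,d} | =c=> q1
  q1 = (b.b.a.(rec X. c.(b.b.a.X)\{a,c,d}))\{a,c,d} | =b=> q2
  q2 = (b.a.(rec X. c.(b.b.a.X)\{a,c,d}))\{a,c,d} | =b=> q3
  q3 = (a.(rec X. c.(b.b.a.X)\{a,c,d}))\{a,c,d} | deadlocked
Coarsest stable partition (strong bisimilarity classes):
  B0 = {p0}
  B1 = {p1}
  B2 = {p2, q1}
  B3 = {p3, q2}
  B4 = {p4, q3}
  B5 = {q0}
p0 ∈ B0, q0 ∈ B5 → different blocks

not bisimilar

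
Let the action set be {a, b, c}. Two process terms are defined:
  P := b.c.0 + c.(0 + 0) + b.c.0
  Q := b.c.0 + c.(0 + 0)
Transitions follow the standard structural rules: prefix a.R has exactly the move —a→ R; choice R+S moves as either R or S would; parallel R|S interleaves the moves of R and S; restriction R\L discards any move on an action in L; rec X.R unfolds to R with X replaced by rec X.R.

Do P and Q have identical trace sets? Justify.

YES

Reachable graph of P (4 states):
  u0 = b.c.0 + c.(0 + 0) + b.c.0 has moves -b-> u1, -c-> u2
  u1 = c.0 has moves -c-> u3
  u2 = 0 + 0 has moves (no moves)
  u3 = 0 has moves (no moves)
Reachable graph of Q (4 states):
  v0 = b.c.0 + c.(0 + 0) has moves -b-> v1, -c-> v2
  v1 = c.0 has moves -c-> v3
  v2 = 0 + 0 has moves (no moves)
  v3 = 0 has moves (no moves)
Bisimilarity quotient blocks:
  B0 = {u0, v0}
  B1 = {u1, v1}
  B2 = {u2, u3, v2, v3}
u0 ∈ B0, v0 ∈ B0 → same block
Bisimilar ⇒ trace-equivalent.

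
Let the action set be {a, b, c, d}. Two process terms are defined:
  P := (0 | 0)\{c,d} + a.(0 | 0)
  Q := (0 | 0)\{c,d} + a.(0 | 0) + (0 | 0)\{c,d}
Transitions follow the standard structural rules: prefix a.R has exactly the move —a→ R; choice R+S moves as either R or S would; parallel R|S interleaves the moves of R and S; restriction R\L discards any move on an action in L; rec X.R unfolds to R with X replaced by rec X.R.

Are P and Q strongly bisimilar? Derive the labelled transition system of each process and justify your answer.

YES

P's transition system — 2 states:
  u0 = (0 | 0)\{c,d} + a.(0 | 0) has moves =a=> u1
  u1 = 0 | 0 has moves deadlocked
Q's transition system — 2 states:
  v0 = (0 | 0)\{c,d} + a.(0 | 0) + (0 | 0)\{c,d} has moves =a=> v1
  v1 = 0 | 0 has moves deadlocked
Bisimilarity quotient blocks:
  B0 = {u0, v0}
  B1 = {u1, v1}
u0 ∈ B0, v0 ∈ B0 → same block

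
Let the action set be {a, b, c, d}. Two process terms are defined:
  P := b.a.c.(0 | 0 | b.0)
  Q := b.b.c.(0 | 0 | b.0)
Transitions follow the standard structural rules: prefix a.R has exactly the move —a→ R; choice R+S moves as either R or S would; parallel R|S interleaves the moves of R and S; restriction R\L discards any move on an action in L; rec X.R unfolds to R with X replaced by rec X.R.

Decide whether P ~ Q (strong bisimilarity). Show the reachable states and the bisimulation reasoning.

NO

LTS(P): 5 reachable states
  m0 = b.a.c.(0 | 0 | b.0) has moves ··b··> m1
  m1 = a.c.(0 | 0 | b.0) has moves ··a··> m2
  m2 = c.(0 | 0 | b.0) has moves ··c··> m3
  m3 = 0 | 0 | b.0 has moves ··b··> m4
  m4 = 0 | 0 | 0 has moves ∅
LTS(Q): 5 reachable states
  n0 = b.b.c.(0 | 0 | b.0) has moves ··b··> n1
  n1 = b.c.(0 | 0 | b.0) has moves ··b··> n2
  n2 = c.(0 | 0 | b.0) has moves ··c··> n3
  n3 = 0 | 0 | b.0 has moves ··b··> n4
  n4 = 0 | 0 | 0 has moves ∅
Bisimilarity quotient blocks:
  B0 = {m0}
  B1 = {m1}
  B2 = {m2, n2}
  B3 = {m3, n3}
  B4 = {m4, n4}
  B5 = {n0}
  B6 = {n1}
m0 ∈ B0, n0 ∈ B5 → different blocks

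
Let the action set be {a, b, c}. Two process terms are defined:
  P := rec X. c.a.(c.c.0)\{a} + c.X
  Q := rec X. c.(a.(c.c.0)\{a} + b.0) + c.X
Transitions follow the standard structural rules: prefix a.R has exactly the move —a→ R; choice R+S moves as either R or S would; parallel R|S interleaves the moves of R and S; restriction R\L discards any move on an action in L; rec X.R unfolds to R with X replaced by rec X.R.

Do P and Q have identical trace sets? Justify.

traces(P) ≠ traces(Q) — witness ⟨cb⟩

P's transition system — 5 states:
  u0 = rec X. c.a.(c.c.0)\{a} + c.X | --c--▸ u0, --c--▸ u1
  u1 = a.(c.c.0)\{a} | --a--▸ u2
  u2 = (c.c.0)\{a} | --c--▸ u3
  u3 = (c.0)\{a} | --c--▸ u4
  u4 = 0\{a} | ·
Q's transition system — 6 states:
  v0 = rec X. c.(a.(c.c.0)\{a} + b.0) + c.X | --c--▸ v0, --c--▸ v1
  v1 = a.(c.c.0)\{a} + b.0 | --a--▸ v2, --b--▸ v3
  v2 = (c.c.0)\{a} | --c--▸ v4
  v3 = 0 | ·
  v4 = (c.0)\{a} | --c--▸ v5
  v5 = 0\{a} | ·
Trace ⟨cb⟩ through Q, begin at {v0}:
  after c @ step 1: {v0, v1}
  after b @ step 2: {v3}
  ✓ Q
Trace ⟨cb⟩ through P, begin at {u0}:
  after c @ step 1: {u0, u1}
  after b @ step 2: ∅ (P stuck)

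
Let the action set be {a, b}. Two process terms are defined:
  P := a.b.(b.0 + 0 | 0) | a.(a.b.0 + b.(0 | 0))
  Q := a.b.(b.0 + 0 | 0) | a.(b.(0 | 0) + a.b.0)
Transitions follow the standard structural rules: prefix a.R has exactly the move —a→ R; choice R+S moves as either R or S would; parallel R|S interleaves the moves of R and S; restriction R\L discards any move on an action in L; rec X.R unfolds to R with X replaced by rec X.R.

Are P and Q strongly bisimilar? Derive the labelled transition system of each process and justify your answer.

P's transition system — 20 states:
  p0 = a.b.(b.0 + 0 | 0) | a.(a.b.0 + b.(0 | 0)) | ··a··> p1, ··a··> p2
  p1 = a.b.(b.0 + 0 | 0) | (a.b.0 + b.(0 | 0)) | ··a··> p3, ··a··> p4, ··b··> p5
  p2 = b.(b.0 + 0 | 0) | a.(a.b.0 + b.(0 | 0)) | ··a··> p4, ··b··> p6
  p3 = a.b.(b.0 + 0 | 0) | b.0 | ··a··> p7, ··b··> p8
  p4 = b.(b.0 + 0 | 0) | (a.b.0 + b.(0 | 0)) | ··a··> p7, ··b··> p10, ··b··> p9
  p5 = a.b.(b.0 + 0 | 0) | (0 | 0) | ··a··> p10
  p6 = (b.0 + 0 | 0) | a.(a.b.0 + b.(0 | 0)) | ··a··> p9, ··b··> p11
  p7 = b.(b.0 + 0 | 0) | b.0 | ··b··> p12, ··b··> p13
  p8 = a.b.(b.0 + 0 | 0) | 0 | ··a··> p13
  p9 = (b.0 + 0 | 0) | (a.b.0 + b.(0 | 0)) | ··a··> p12, ··b··> p14, ··b··> p15
  p10 = b.(b.0 + 0 | 0) | (0 | 0) | ··b··> p14
  p11 = 0 | a.(a.b.0 + b.(0 | 0)) | ··a··> p15
  p12 = (b.0 + 0 | 0) | b.0 | ··b··> p16, ··b··> p17
  p13 = b.(b.0 + 0 | 0) | 0 | ··b··> p16
  p14 = (b.0 + 0 | 0) | (0 | 0) | ··b··> p18
  p15 = 0 | (a.b.0 + b.(0 | 0)) | ··a··> p17, ··b··> p18
  p16 = (b.0 + 0 | 0) | 0 | ··b··> p19
  p17 = 0 | b.0 | ··b··> p19
  p18 = 0 | (0 | 0) | stopped
  p19 = 0 | 0 | stopped
Q's transition system — 20 states:
  q0 = a.b.(b.0 + 0 | 0) | a.(b.(0 | 0) + a.b.0) | ··a··> q1, ··a··> q2
  q1 = a.b.(b.0 + 0 | 0) | (b.(0 | 0) + a.b.0) | ··a··> q3, ··a··> q4, ··b··> q5
  q2 = b.(b.0 + 0 | 0) | a.(b.(0 | 0) + a.b.0) | ··a··> q4, ··b··> q6
  q3 = a.b.(b.0 + 0 | 0) | b.0 | ··a··> q7, ··b··> q8
  q4 = b.(b.0 + 0 | 0) | (b.(0 | 0) + a.b.0) | ··a··> q7, ··b··> q10, ··b··> q9
  q5 = a.b.(b.0 + 0 | 0) | (0 | 0) | ··a··> q10
  q6 = (b.0 + 0 | 0) | a.(b.(0 | 0) + a.b.0) | ··a··> q9, ··b··> q11
  q7 = b.(b.0 + 0 | 0) | b.0 | ··b··> q12, ··b··> q13
  q8 = a.b.(b.0 + 0 | 0) | 0 | ··a··> q13
  q9 = (b.0 + 0 | 0) | (b.(0 | 0) + a.b.0) | ··a··> q12, ··b··> q14, ··b··> q15
  q10 = b.(b.0 + 0 | 0) | (0 | 0) | ··b··> q14
  q11 = 0 | a.(b.(0 | 0) + a.b.0) | ··a··> q15
  q12 = (b.0 + 0 | 0) | b.0 | ··b··> q16, ··b··> q17
  q13 = b.(b.0 + 0 | 0) | 0 | ··b··> q16
  q14 = (b.0 + 0 | 0) | (0 | 0) | ··b··> q18
  q15 = 0 | (b.(0 | 0) + a.b.0) | ··a··> q17, ··b··> q18
  q16 = (b.0 + 0 | 0) | 0 | ··b··> q19
  q17 = 0 | b.0 | ··b··> q19
  q18 = 0 | (0 | 0) | stopped
  q19 = 0 | 0 | stopped
Partition-refinement fixed point:
  B0 = {p0, q0}
  B1 = {p2, q2}
  B2 = {p4, q4}
  B3 = {p10, p12, p13, q10, q12, q13}
  B4 = {p14, p16, p17, q14, q16, q17}
  B5 = {p18, p19, q18, q19}
  B6 = {p7, q7}
  B7 = {p9, q9}
  B8 = {p15, q15}
  B9 = {p6, q6}
  B10 = {p11, q11}
  B11 = {p1, q1}
  B12 = {p3, q3}
  B13 = {p5, p8, q5, q8}
p0 ∈ B0, q0 ∈ B0 → same block

P ~ Q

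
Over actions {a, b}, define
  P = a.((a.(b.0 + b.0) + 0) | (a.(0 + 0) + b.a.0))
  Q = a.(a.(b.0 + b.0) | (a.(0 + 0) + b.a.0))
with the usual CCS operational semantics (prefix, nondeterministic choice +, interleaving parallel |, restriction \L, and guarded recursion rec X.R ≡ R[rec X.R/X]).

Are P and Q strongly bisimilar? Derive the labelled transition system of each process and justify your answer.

YES

P's transition system — 13 states:
  p0 = a.((a.(b.0 + b.0) + 0) | (a.(0 + 0) + b.a.0)) | =a=> p1
  p1 = (a.(b.0 + b.0) + 0) | (a.(0 + 0) + b.a.0) | =a=> p2, =a=> p3, =b=> p4
  p2 = (a.(b.0 + b.0) + 0) | (0 + 0) | =a=> p5
  p3 = (b.0 + b.0) | (a.(0 + 0) + b.a.0) | =a=> p5, =b=> p6, =b=> p7
  p4 = (a.(b.0 + b.0) + 0) | a.0 | =a=> p6, =a=> p8
  p5 = (b.0 + b.0) | (0 + 0) | =b=> p9
  p6 = (b.0 + b.0) | a.0 | =a=> p10, =b=> p11
  p7 = 0 | (a.(0 + 0) + b.a.0) | =a=> p9, =b=> p11
  p8 = (a.(b.0 + b.0) + 0) | 0 | =a=> p10
  p9 = 0 | (0 + 0) | ∅
  p10 = (b.0 + b.0) | 0 | =b=> p12
  p11 = 0 | a.0 | =a=> p12
  p12 = 0 | 0 | ∅
Q's transition system — 13 states:
  q0 = a.(a.(b.0 + b.0) | (a.(0 + 0) + b.a.0)) | =a=> q1
  q1 = a.(b.0 + b.0) | (a.(0 + 0) + b.a.0) | =a=> q2, =a=> q3, =b=> q4
  q2 = (b.0 + b.0) | (a.(0 + 0) + b.a.0) | =a=> q5, =b=> q6, =b=> q7
  q3 = a.(b.0 + b.0) | (0 + 0) | =a=> q5
  q4 = a.(b.0 + b.0) | a.0 | =a=> q6, =a=> q8
  q5 = (b.0 + b.0) | (0 + 0) | =b=> q9
  q6 = (b.0 + b.0) | a.0 | =a=> q10, =b=> q11
  q7 = 0 | (a.(0 + 0) + b.a.0) | =a=> q9, =b=> q11
  q8 = a.(b.0 + b.0) | 0 | =a=> q10
  q9 = 0 | (0 + 0) | ∅
  q10 = (b.0 + b.0) | 0 | =b=> q12
  q11 = 0 | a.0 | =a=> q12
  q12 = 0 | 0 | ∅
Bisimilarity quotient blocks:
  B0 = {p0, q0}
  B1 = {p1, q1}
  B2 = {p4, q4}
  B3 = {p6, q6}
  B4 = {p11, q11}
  B5 = {p12, p9, q12, q9}
  B6 = {p10, p5, q10, q5}
  B7 = {p2, p8, q3, q8}
  B8 = {p3, q2}
  B9 = {p7, q7}
p0 ∈ B0, q0 ∈ B0 → same block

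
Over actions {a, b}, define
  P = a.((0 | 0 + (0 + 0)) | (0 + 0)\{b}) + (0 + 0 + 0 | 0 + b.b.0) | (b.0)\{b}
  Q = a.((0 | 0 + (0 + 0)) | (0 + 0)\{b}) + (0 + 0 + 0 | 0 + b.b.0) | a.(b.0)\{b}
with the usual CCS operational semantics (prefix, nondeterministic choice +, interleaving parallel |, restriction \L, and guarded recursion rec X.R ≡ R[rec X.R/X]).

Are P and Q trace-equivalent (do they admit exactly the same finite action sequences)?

LTS(P): 4 reachable states
  p0 = a.((0 | 0 + (0 + 0)) | (0 + 0)\{b}) + (0 + 0 + 0 | 0 + b.b.0) | (b.0)\{b} :: -a-> p1, -b-> p2
  p1 = (0 | 0 + (0 + 0)) | (0 + 0)\{b} :: deadlocked
  p2 = b.0 | (b.0)\{b} :: -b-> p3
  p3 = 0 | (b.0)\{b} :: deadlocked
LTS(Q): 7 reachable states
  q0 = a.((0 | 0 + (0 + 0)) | (0 + 0)\{b}) + (0 + 0 + 0 | 0 + b.b.0) | a.(b.0)\{b} :: -a-> q1, -a-> q2, -b-> q3
  q1 = (0 + 0 + 0 | 0 + b.b.0) | (b.0)\{b} :: -b-> q4
  q2 = (0 | 0 + (0 + 0)) | (0 + 0)\{b} :: deadlocked
  q3 = b.0 | a.(b.0)\{b} :: -a-> q4, -b-> q5
  q4 = b.0 | (b.0)\{b} :: -b-> q6
  q5 = 0 | a.(b.0)\{b} :: -a-> q6
  q6 = 0 | (b.0)\{b} :: deadlocked
Run σ = ⟨ab⟩ on Q: start {q0}
  step 1 (a): {q1, q2}
  step 2 (b): {q4}
  ✓ Q
Run σ = ⟨ab⟩ on P: start {p0}
  step 1 (a): {p1}
  step 2 (b): ∅ (P stuck)

trace-distinct — witness ⟨ab⟩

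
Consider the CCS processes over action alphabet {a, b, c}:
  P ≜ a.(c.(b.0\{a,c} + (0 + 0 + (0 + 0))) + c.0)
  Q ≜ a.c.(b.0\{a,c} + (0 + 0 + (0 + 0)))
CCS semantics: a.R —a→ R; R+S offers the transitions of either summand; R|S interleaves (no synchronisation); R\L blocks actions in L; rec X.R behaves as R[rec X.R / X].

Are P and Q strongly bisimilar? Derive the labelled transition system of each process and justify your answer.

LTS(P): 5 reachable states
  m0 = a.(c.(b.0\{a,c} + (0 + 0 + (0 + 0))) + c.0) ⊢ --a--▸ m1
  m1 = c.(b.0\{a,c} + (0 + 0 + (0 + 0))) + c.0 ⊢ --c--▸ m2, --c--▸ m3
  m2 = 0 ⊢ (no moves)
  m3 = b.0\{a,c} + (0 + 0 + (0 + 0)) ⊢ --b--▸ m4
  m4 = 0\{a,c} ⊢ (no moves)
LTS(Q): 4 reachable states
  n0 = a.c.(b.0\{a,c} + (0 + 0 + (0 + 0))) ⊢ --a--▸ n1
  n1 = c.(b.0\{a,c} + (0 + 0 + (0 + 0))) ⊢ --c--▸ n2
  n2 = b.0\{a,c} + (0 + 0 + (0 + 0)) ⊢ --b--▸ n3
  n3 = 0\{a,c} ⊢ (no moves)
Bisimilarity quotient blocks:
  B0 = {m0}
  B1 = {m1}
  B2 = {m2, m4, n3}
  B3 = {m3, n2}
  B4 = {n0}
  B5 = {n1}
m0 ∈ B0, n0 ∈ B4 → different blocks

P ≁ Q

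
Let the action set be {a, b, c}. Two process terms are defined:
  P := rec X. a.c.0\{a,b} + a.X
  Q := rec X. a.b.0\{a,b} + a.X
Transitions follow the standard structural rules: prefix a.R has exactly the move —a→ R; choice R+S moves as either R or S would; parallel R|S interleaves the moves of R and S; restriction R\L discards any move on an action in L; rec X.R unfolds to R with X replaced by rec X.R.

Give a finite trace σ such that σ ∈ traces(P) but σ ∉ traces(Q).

ac

LTS(P): 3 reachable states
  m0 = rec X. a.c.0\{a,b} + a.X has moves =a=> m0, =a=> m1
  m1 = c.0\{a,b} has moves =c=> m2
  m2 = 0\{a,b} has moves ∅
LTS(Q): 3 reachable states
  n0 = rec X. a.b.0\{a,b} + a.X has moves =a=> n0, =a=> n1
  n1 = b.0\{a,b} has moves =b=> n2
  n2 = 0\{a,b} has moves ∅
Trace ⟨ac⟩ through P, begin at {m0}:
  after a @ step 1: {m0, m1}
  after c @ step 2: {m2}
  — P admits the full trace.
Trace ⟨ac⟩ through Q, begin at {n0}:
  after a @ step 1: {n0, n1}
  after c @ step 2: no successor for Q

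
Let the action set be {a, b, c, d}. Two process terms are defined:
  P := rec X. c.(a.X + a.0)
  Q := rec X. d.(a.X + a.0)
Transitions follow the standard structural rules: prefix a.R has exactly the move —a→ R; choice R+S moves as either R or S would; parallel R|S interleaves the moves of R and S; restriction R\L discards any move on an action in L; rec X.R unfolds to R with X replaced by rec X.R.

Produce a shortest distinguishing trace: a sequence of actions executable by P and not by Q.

c

Reachable graph of P (3 states):
  s0 = rec X. c.(a.X + a.0) ⊢ --c--▸ s1
  s1 = a.(rec X. c.(a.X + a.0)) + a.0 ⊢ --a--▸ s0, --a--▸ s2
  s2 = 0 ⊢ stopped
Reachable graph of Q (3 states):
  t0 = rec X. d.(a.X + a.0) ⊢ --d--▸ t1
  t1 = a.(rec X. d.(a.X + a.0)) + a.0 ⊢ --a--▸ t0, --a--▸ t2
  t2 = 0 ⊢ stopped
Trace ⟨c⟩ through P, begin at {s0}:
  step 1 (c): {s1}
  ✓ P
Trace ⟨c⟩ through Q, begin at {t0}:
  step 1 (c): no successor for Q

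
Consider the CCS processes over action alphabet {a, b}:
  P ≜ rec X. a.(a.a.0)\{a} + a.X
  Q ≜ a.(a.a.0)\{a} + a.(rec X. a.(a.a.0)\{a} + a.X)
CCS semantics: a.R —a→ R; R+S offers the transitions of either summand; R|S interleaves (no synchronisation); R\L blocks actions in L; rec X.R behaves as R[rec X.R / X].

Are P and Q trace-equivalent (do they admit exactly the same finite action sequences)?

P's transition system — 2 states:
  s0 = rec X. a.(a.a.0)\{a} + a.X → --a--▸ s0, --a--▸ s1
  s1 = (a.a.0)\{a} → deadlocked
Q's transition system — 3 states:
  t0 = a.(a.a.0)\{a} + a.(rec X. a.(a.a.0)\{a} + a.X) → --a--▸ t1, --a--▸ t2
  t1 = (a.a.0)\{a} → deadlocked
  t2 = rec X. a.(a.a.0)\{a} + a.X → --a--▸ t1, --a--▸ t2
Bisimilarity quotient blocks:
  B0 = {s0, t0, t2}
  B1 = {s1, t1}
s0 ∈ B0, t0 ∈ B0 → same block
Bisimilar ⇒ trace-equivalent.

traces(P) = traces(Q)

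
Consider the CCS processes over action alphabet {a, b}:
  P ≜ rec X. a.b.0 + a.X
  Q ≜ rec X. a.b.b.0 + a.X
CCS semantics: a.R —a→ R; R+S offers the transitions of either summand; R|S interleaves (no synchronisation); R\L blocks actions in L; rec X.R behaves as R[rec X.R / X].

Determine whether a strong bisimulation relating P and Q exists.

P's transition system — 3 states:
  p0 = rec X. a.b.0 + a.X :: --a--▸ p0, --a--▸ p1
  p1 = b.0 :: --b--▸ p2
  p2 = 0 :: deadlocked
Q's transition system — 4 states:
  q0 = rec X. a.b.b.0 + a.X :: --a--▸ q0, --a--▸ q1
  q1 = b.b.0 :: --b--▸ q2
  q2 = b.0 :: --b--▸ q3
  q3 = 0 :: deadlocked
Partition-refinement fixed point:
  B0 = {p0}
  B1 = {p1, q2}
  B2 = {p2, q3}
  B3 = {q0}
  B4 = {q1}
p0 ∈ B0, q0 ∈ B3 → different blocks

NO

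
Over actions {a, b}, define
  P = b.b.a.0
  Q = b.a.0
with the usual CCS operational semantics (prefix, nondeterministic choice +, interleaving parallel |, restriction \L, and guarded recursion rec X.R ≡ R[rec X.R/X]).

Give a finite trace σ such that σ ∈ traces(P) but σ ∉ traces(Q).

bb

P's transition system — 4 states:
  m0 = b.b.a.0 :: ··b··> m1
  m1 = b.a.0 :: ··b··> m2
  m2 = a.0 :: ··a··> m3
  m3 = 0 :: ·
Q's transition system — 3 states:
  n0 = b.a.0 :: ··b··> n1
  n1 = a.0 :: ··a··> n2
  n2 = 0 :: ·
Executing bb from P (initial set {m0}):
  after b @ step 1: {m1}
  after b @ step 2: {m2}
  — P admits the full trace.
Executing bb from Q (initial set {n0}):
  after b @ step 1: {n1}
  after b @ step 2: ∅  — Q cannot continue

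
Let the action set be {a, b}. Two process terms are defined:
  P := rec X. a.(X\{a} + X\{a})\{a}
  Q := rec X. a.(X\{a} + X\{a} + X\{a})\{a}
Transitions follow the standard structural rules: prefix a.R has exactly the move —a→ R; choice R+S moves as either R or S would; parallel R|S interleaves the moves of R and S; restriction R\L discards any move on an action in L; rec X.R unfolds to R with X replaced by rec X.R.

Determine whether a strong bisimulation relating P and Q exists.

P's transition system — 2 states:
  u0 = rec X. a.(X\{a} + X\{a})\{a} | -a-> u1
  u1 = ((rec X. a.(X\{a} + X\{a})\{a})\{a} + (rec X. a.(X\{a} + X\{a})\{a})\{a})\{a} | ∅
Q's transition system — 2 states:
  v0 = rec X. a.(X\{a} + X\{a} + X\{a})\{a} | -a-> v1
  v1 = ((rec X. a.(X\{a} + X\{a} + X\{a})\{a})\{a} + (rec X. a.(X\{a} + X\{a} + X\{a})\{a})\{a} + (rec X. a.(X\{a} + X\{a} + X\{a})\{a})\{a})\{a} | ∅
Bisimilarity quotient blocks:
  B0 = {u0, v0}
  B1 = {u1, v1}
u0 ∈ B0, v0 ∈ B0 → same block

bisimilar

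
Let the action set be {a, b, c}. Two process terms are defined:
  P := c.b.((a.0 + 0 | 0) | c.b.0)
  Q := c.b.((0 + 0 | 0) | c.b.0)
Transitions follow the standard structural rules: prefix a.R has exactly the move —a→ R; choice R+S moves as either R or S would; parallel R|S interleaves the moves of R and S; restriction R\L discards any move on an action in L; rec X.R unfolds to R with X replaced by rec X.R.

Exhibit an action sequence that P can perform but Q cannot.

cba

LTS(P): 8 reachable states
  p0 = c.b.((a.0 + 0 | 0) | c.b.0) | =c=> p1
  p1 = b.((a.0 + 0 | 0) | c.b.0) | =b=> p2
  p2 = (a.0 + 0 | 0) | c.b.0 | =a=> p3, =c=> p4
  p3 = 0 | c.b.0 | =c=> p5
  p4 = (a.0 + 0 | 0) | b.0 | =a=> p5, =b=> p6
  p5 = 0 | b.0 | =b=> p7
  p6 = (a.0 + 0 | 0) | 0 | =a=> p7
  p7 = 0 | 0 | (no moves)
LTS(Q): 5 reachable states
  q0 = c.b.((0 + 0 | 0) | c.b.0) | =c=> q1
  q1 = b.((0 + 0 | 0) | c.b.0) | =b=> q2
  q2 = (0 + 0 | 0) | c.b.0 | =c=> q3
  q3 = (0 + 0 | 0) | b.0 | =b=> q4
  q4 = (0 + 0 | 0) | 0 | (no moves)
Executing cba from P (initial set {p0}):
  step 1 (c): {p1}
  step 2 (b): {p2}
  step 3 (a): {p3}
  — P admits the full trace.
Executing cba from Q (initial set {q0}):
  step 1 (c): {q1}
  step 2 (b): {q2}
  step 3 (a): ∅ (Q stuck)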